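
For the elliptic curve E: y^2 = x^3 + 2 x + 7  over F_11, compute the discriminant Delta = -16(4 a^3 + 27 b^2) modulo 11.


4 a^3 + 27 b^2 = 4*2^3 + 27*7^2 = 32 + 1323 = 1355
Delta = -16 * (1355) = -21680
Delta mod 11 = 1

Delta = 1 (mod 11)


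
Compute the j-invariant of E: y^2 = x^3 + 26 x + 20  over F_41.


Delta = -16(4 a^3 + 27 b^2) mod 41 = 27
-1728 * (4 a)^3 = -1728 * (4*26)^3 mod 41 = 31
j = 31 * 27^(-1) mod 41 = 30

j = 30 (mod 41)


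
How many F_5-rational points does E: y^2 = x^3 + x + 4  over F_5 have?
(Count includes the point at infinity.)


For each x in F_5, count y with y^2 = x^3 + 1 x + 4 mod 5:
  x = 0: RHS = 4, y in [2, 3]  -> 2 point(s)
  x = 1: RHS = 1, y in [1, 4]  -> 2 point(s)
  x = 2: RHS = 4, y in [2, 3]  -> 2 point(s)
  x = 3: RHS = 4, y in [2, 3]  -> 2 point(s)
Affine points: 8. Add the point at infinity: total = 9.

#E(F_5) = 9


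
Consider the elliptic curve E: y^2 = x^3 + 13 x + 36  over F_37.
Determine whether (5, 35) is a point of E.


Check whether y^2 = x^3 + 13 x + 36 (mod 37) for (x, y) = (5, 35).
LHS: y^2 = 35^2 mod 37 = 4
RHS: x^3 + 13 x + 36 = 5^3 + 13*5 + 36 mod 37 = 4
LHS = RHS

Yes, on the curve


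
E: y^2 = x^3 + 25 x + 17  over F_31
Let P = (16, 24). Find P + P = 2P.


Doubling: s = (3 x1^2 + a) / (2 y1)
s = (3*16^2 + 25) / (2*24) mod 31 = 12
x3 = s^2 - 2 x1 mod 31 = 12^2 - 2*16 = 19
y3 = s (x1 - x3) - y1 mod 31 = 12 * (16 - 19) - 24 = 2

2P = (19, 2)


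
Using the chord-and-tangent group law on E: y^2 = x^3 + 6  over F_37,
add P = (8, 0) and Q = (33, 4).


P != Q, so use the chord formula.
s = (y2 - y1) / (x2 - x1) = (4) / (25) mod 37 = 12
x3 = s^2 - x1 - x2 mod 37 = 12^2 - 8 - 33 = 29
y3 = s (x1 - x3) - y1 mod 37 = 12 * (8 - 29) - 0 = 7

P + Q = (29, 7)


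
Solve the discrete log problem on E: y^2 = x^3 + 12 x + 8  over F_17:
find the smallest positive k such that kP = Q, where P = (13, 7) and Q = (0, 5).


Enumerate multiples of P until we hit Q = (0, 5):
  1P = (13, 7)
  2P = (0, 5)
Match found at i = 2.

k = 2


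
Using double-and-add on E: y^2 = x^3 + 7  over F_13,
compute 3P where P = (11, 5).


k = 3 = 11_2 (binary, LSB first: 11)
Double-and-add from P = (11, 5):
  bit 0 = 1: acc = O + (11, 5) = (11, 5)
  bit 1 = 1: acc = (11, 5) + (7, 5) = (8, 8)

3P = (8, 8)


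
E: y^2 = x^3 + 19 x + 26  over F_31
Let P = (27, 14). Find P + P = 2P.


Doubling: s = (3 x1^2 + a) / (2 y1)
s = (3*27^2 + 19) / (2*14) mod 31 = 19
x3 = s^2 - 2 x1 mod 31 = 19^2 - 2*27 = 28
y3 = s (x1 - x3) - y1 mod 31 = 19 * (27 - 28) - 14 = 29

2P = (28, 29)


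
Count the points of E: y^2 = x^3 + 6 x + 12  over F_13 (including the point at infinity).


For each x in F_13, count y with y^2 = x^3 + 6 x + 12 mod 13:
  x = 0: RHS = 12, y in [5, 8]  -> 2 point(s)
  x = 4: RHS = 9, y in [3, 10]  -> 2 point(s)
  x = 6: RHS = 4, y in [2, 11]  -> 2 point(s)
  x = 8: RHS = 0, y in [0]  -> 1 point(s)
Affine points: 7. Add the point at infinity: total = 8.

#E(F_13) = 8


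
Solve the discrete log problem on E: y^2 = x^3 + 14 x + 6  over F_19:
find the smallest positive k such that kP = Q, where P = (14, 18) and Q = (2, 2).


Enumerate multiples of P until we hit Q = (2, 2):
  1P = (14, 18)
  2P = (0, 5)
  3P = (11, 16)
  4P = (5, 7)
  5P = (9, 5)
  6P = (2, 17)
  7P = (10, 14)
  8P = (15, 0)
  9P = (10, 5)
  10P = (2, 2)
Match found at i = 10.

k = 10


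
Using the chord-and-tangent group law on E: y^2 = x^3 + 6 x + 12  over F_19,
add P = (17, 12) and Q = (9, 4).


P != Q, so use the chord formula.
s = (y2 - y1) / (x2 - x1) = (11) / (11) mod 19 = 1
x3 = s^2 - x1 - x2 mod 19 = 1^2 - 17 - 9 = 13
y3 = s (x1 - x3) - y1 mod 19 = 1 * (17 - 13) - 12 = 11

P + Q = (13, 11)


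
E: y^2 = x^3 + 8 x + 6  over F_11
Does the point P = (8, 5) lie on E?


Check whether y^2 = x^3 + 8 x + 6 (mod 11) for (x, y) = (8, 5).
LHS: y^2 = 5^2 mod 11 = 3
RHS: x^3 + 8 x + 6 = 8^3 + 8*8 + 6 mod 11 = 10
LHS != RHS

No, not on the curve


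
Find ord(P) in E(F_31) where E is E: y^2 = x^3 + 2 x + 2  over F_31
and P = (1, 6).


Compute successive multiples of P until we hit O:
  1P = (1, 6)
  2P = (7, 7)
  3P = (17, 12)
  4P = (2, 13)
  5P = (15, 20)
  6P = (16, 10)
  7P = (16, 21)
  8P = (15, 11)
  ... (continuing to 13P)
  13P = O

ord(P) = 13


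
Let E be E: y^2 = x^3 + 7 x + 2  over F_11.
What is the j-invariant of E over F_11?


Delta = -16(4 a^3 + 27 b^2) mod 11 = 3
-1728 * (4 a)^3 = -1728 * (4*7)^3 mod 11 = 4
j = 4 * 3^(-1) mod 11 = 5

j = 5 (mod 11)


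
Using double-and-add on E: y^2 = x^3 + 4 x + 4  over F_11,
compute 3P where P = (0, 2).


k = 3 = 11_2 (binary, LSB first: 11)
Double-and-add from P = (0, 2):
  bit 0 = 1: acc = O + (0, 2) = (0, 2)
  bit 1 = 1: acc = (0, 2) + (1, 8) = (2, 8)

3P = (2, 8)


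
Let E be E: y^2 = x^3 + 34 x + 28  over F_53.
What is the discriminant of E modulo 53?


4 a^3 + 27 b^2 = 4*34^3 + 27*28^2 = 157216 + 21168 = 178384
Delta = -16 * (178384) = -2854144
Delta mod 53 = 12

Delta = 12 (mod 53)


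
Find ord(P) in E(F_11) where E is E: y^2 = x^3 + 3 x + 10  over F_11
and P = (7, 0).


Compute successive multiples of P until we hit O:
  1P = (7, 0)
  2P = O

ord(P) = 2


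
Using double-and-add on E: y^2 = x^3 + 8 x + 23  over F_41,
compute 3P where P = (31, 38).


k = 3 = 11_2 (binary, LSB first: 11)
Double-and-add from P = (31, 38):
  bit 0 = 1: acc = O + (31, 38) = (31, 38)
  bit 1 = 1: acc = (31, 38) + (22, 33) = (4, 18)

3P = (4, 18)


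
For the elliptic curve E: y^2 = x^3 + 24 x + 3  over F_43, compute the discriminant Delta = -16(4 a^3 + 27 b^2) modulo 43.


4 a^3 + 27 b^2 = 4*24^3 + 27*3^2 = 55296 + 243 = 55539
Delta = -16 * (55539) = -888624
Delta mod 43 = 14

Delta = 14 (mod 43)


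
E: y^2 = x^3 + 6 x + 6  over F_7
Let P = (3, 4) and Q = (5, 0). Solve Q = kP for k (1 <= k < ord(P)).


Enumerate multiples of P until we hit Q = (5, 0):
  1P = (3, 4)
  2P = (5, 0)
Match found at i = 2.

k = 2


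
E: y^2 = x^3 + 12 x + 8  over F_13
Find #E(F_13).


For each x in F_13, count y with y^2 = x^3 + 12 x + 8 mod 13:
  x = 2: RHS = 1, y in [1, 12]  -> 2 point(s)
  x = 4: RHS = 3, y in [4, 9]  -> 2 point(s)
  x = 6: RHS = 10, y in [6, 7]  -> 2 point(s)
  x = 9: RHS = 0, y in [0]  -> 1 point(s)
  x = 10: RHS = 10, y in [6, 7]  -> 2 point(s)
Affine points: 9. Add the point at infinity: total = 10.

#E(F_13) = 10


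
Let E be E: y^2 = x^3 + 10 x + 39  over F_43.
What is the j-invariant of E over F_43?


Delta = -16(4 a^3 + 27 b^2) mod 43 = 38
-1728 * (4 a)^3 = -1728 * (4*10)^3 mod 43 = 1
j = 1 * 38^(-1) mod 43 = 17

j = 17 (mod 43)


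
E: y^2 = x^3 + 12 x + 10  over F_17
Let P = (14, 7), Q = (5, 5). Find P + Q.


P != Q, so use the chord formula.
s = (y2 - y1) / (x2 - x1) = (15) / (8) mod 17 = 4
x3 = s^2 - x1 - x2 mod 17 = 4^2 - 14 - 5 = 14
y3 = s (x1 - x3) - y1 mod 17 = 4 * (14 - 14) - 7 = 10

P + Q = (14, 10)


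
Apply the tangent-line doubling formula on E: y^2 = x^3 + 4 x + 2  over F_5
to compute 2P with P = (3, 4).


Doubling: s = (3 x1^2 + a) / (2 y1)
s = (3*3^2 + 4) / (2*4) mod 5 = 2
x3 = s^2 - 2 x1 mod 5 = 2^2 - 2*3 = 3
y3 = s (x1 - x3) - y1 mod 5 = 2 * (3 - 3) - 4 = 1

2P = (3, 1)


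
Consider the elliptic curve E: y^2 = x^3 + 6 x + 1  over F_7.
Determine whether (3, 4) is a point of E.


Check whether y^2 = x^3 + 6 x + 1 (mod 7) for (x, y) = (3, 4).
LHS: y^2 = 4^2 mod 7 = 2
RHS: x^3 + 6 x + 1 = 3^3 + 6*3 + 1 mod 7 = 4
LHS != RHS

No, not on the curve


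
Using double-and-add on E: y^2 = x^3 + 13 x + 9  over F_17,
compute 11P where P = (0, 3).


k = 11 = 1011_2 (binary, LSB first: 1101)
Double-and-add from P = (0, 3):
  bit 0 = 1: acc = O + (0, 3) = (0, 3)
  bit 1 = 1: acc = (0, 3) + (8, 8) = (7, 16)
  bit 2 = 0: acc unchanged = (7, 16)
  bit 3 = 1: acc = (7, 16) + (11, 2) = (7, 1)

11P = (7, 1)


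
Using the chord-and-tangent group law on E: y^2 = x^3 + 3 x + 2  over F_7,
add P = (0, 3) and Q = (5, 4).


P != Q, so use the chord formula.
s = (y2 - y1) / (x2 - x1) = (1) / (5) mod 7 = 3
x3 = s^2 - x1 - x2 mod 7 = 3^2 - 0 - 5 = 4
y3 = s (x1 - x3) - y1 mod 7 = 3 * (0 - 4) - 3 = 6

P + Q = (4, 6)


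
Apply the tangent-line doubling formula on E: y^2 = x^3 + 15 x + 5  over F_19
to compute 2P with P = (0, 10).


Doubling: s = (3 x1^2 + a) / (2 y1)
s = (3*0^2 + 15) / (2*10) mod 19 = 15
x3 = s^2 - 2 x1 mod 19 = 15^2 - 2*0 = 16
y3 = s (x1 - x3) - y1 mod 19 = 15 * (0 - 16) - 10 = 16

2P = (16, 16)


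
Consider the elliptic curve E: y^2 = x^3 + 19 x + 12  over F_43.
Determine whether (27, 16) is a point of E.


Check whether y^2 = x^3 + 19 x + 12 (mod 43) for (x, y) = (27, 16).
LHS: y^2 = 16^2 mod 43 = 41
RHS: x^3 + 19 x + 12 = 27^3 + 19*27 + 12 mod 43 = 41
LHS = RHS

Yes, on the curve


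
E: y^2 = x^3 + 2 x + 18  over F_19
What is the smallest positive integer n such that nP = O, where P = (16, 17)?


Compute successive multiples of P until we hit O:
  1P = (16, 17)
  2P = (17, 14)
  3P = (14, 15)
  4P = (9, 9)
  5P = (5, 1)
  6P = (2, 12)
  7P = (2, 7)
  8P = (5, 18)
  ... (continuing to 13P)
  13P = O

ord(P) = 13


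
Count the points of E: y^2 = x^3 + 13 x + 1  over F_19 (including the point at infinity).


For each x in F_19, count y with y^2 = x^3 + 13 x + 1 mod 19:
  x = 0: RHS = 1, y in [1, 18]  -> 2 point(s)
  x = 2: RHS = 16, y in [4, 15]  -> 2 point(s)
  x = 5: RHS = 1, y in [1, 18]  -> 2 point(s)
  x = 7: RHS = 17, y in [6, 13]  -> 2 point(s)
  x = 8: RHS = 9, y in [3, 16]  -> 2 point(s)
  x = 9: RHS = 11, y in [7, 12]  -> 2 point(s)
  x = 12: RHS = 4, y in [2, 17]  -> 2 point(s)
  x = 13: RHS = 11, y in [7, 12]  -> 2 point(s)
  x = 14: RHS = 1, y in [1, 18]  -> 2 point(s)
  x = 16: RHS = 11, y in [7, 12]  -> 2 point(s)
  x = 17: RHS = 5, y in [9, 10]  -> 2 point(s)
  x = 18: RHS = 6, y in [5, 14]  -> 2 point(s)
Affine points: 24. Add the point at infinity: total = 25.

#E(F_19) = 25


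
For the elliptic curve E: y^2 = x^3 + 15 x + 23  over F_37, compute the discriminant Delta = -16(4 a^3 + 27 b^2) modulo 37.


4 a^3 + 27 b^2 = 4*15^3 + 27*23^2 = 13500 + 14283 = 27783
Delta = -16 * (27783) = -444528
Delta mod 37 = 27

Delta = 27 (mod 37)


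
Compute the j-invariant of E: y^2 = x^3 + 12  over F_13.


Delta = -16(4 a^3 + 27 b^2) mod 13 = 10
-1728 * (4 a)^3 = -1728 * (4*0)^3 mod 13 = 0
j = 0 * 10^(-1) mod 13 = 0

j = 0 (mod 13)


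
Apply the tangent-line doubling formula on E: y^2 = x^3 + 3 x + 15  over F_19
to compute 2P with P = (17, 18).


Doubling: s = (3 x1^2 + a) / (2 y1)
s = (3*17^2 + 3) / (2*18) mod 19 = 2
x3 = s^2 - 2 x1 mod 19 = 2^2 - 2*17 = 8
y3 = s (x1 - x3) - y1 mod 19 = 2 * (17 - 8) - 18 = 0

2P = (8, 0)


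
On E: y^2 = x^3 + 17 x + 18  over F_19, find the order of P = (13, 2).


Compute successive multiples of P until we hit O:
  1P = (13, 2)
  2P = (16, 4)
  3P = (1, 6)
  4P = (3, 1)
  5P = (7, 10)
  6P = (5, 0)
  7P = (7, 9)
  8P = (3, 18)
  ... (continuing to 12P)
  12P = O

ord(P) = 12


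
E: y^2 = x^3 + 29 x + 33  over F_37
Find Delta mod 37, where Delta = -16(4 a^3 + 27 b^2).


4 a^3 + 27 b^2 = 4*29^3 + 27*33^2 = 97556 + 29403 = 126959
Delta = -16 * (126959) = -2031344
Delta mod 37 = 30

Delta = 30 (mod 37)


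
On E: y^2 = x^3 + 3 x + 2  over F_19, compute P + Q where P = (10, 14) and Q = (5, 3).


P != Q, so use the chord formula.
s = (y2 - y1) / (x2 - x1) = (8) / (14) mod 19 = 6
x3 = s^2 - x1 - x2 mod 19 = 6^2 - 10 - 5 = 2
y3 = s (x1 - x3) - y1 mod 19 = 6 * (10 - 2) - 14 = 15

P + Q = (2, 15)


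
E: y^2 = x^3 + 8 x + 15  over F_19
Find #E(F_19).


For each x in F_19, count y with y^2 = x^3 + 8 x + 15 mod 19:
  x = 1: RHS = 5, y in [9, 10]  -> 2 point(s)
  x = 2: RHS = 1, y in [1, 18]  -> 2 point(s)
  x = 3: RHS = 9, y in [3, 16]  -> 2 point(s)
  x = 4: RHS = 16, y in [4, 15]  -> 2 point(s)
  x = 5: RHS = 9, y in [3, 16]  -> 2 point(s)
  x = 11: RHS = 9, y in [3, 16]  -> 2 point(s)
  x = 13: RHS = 17, y in [6, 13]  -> 2 point(s)
  x = 18: RHS = 6, y in [5, 14]  -> 2 point(s)
Affine points: 16. Add the point at infinity: total = 17.

#E(F_19) = 17


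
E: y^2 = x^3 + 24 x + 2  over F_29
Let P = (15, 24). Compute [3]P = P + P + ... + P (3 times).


k = 3 = 11_2 (binary, LSB first: 11)
Double-and-add from P = (15, 24):
  bit 0 = 1: acc = O + (15, 24) = (15, 24)
  bit 1 = 1: acc = (15, 24) + (22, 10) = (25, 25)

3P = (25, 25)


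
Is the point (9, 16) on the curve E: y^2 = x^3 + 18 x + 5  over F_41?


Check whether y^2 = x^3 + 18 x + 5 (mod 41) for (x, y) = (9, 16).
LHS: y^2 = 16^2 mod 41 = 10
RHS: x^3 + 18 x + 5 = 9^3 + 18*9 + 5 mod 41 = 35
LHS != RHS

No, not on the curve


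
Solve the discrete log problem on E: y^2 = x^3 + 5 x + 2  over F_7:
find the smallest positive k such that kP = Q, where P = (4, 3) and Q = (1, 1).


Enumerate multiples of P until we hit Q = (1, 1):
  1P = (4, 3)
  2P = (1, 6)
  3P = (3, 3)
  4P = (0, 4)
  5P = (0, 3)
  6P = (3, 4)
  7P = (1, 1)
Match found at i = 7.

k = 7


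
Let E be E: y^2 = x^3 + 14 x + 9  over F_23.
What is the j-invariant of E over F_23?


Delta = -16(4 a^3 + 27 b^2) mod 23 = 3
-1728 * (4 a)^3 = -1728 * (4*14)^3 mod 23 = 13
j = 13 * 3^(-1) mod 23 = 12

j = 12 (mod 23)


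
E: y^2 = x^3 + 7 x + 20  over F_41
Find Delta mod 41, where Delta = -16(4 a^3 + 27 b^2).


4 a^3 + 27 b^2 = 4*7^3 + 27*20^2 = 1372 + 10800 = 12172
Delta = -16 * (12172) = -194752
Delta mod 41 = 39

Delta = 39 (mod 41)


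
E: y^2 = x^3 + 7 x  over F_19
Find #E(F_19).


For each x in F_19, count y with y^2 = x^3 + 7 x + 0 mod 19:
  x = 0: RHS = 0, y in [0]  -> 1 point(s)
  x = 4: RHS = 16, y in [4, 15]  -> 2 point(s)
  x = 6: RHS = 11, y in [7, 12]  -> 2 point(s)
  x = 8: RHS = 17, y in [6, 13]  -> 2 point(s)
  x = 10: RHS = 6, y in [5, 14]  -> 2 point(s)
  x = 12: RHS = 7, y in [8, 11]  -> 2 point(s)
  x = 14: RHS = 11, y in [7, 12]  -> 2 point(s)
  x = 16: RHS = 9, y in [3, 16]  -> 2 point(s)
  x = 17: RHS = 16, y in [4, 15]  -> 2 point(s)
  x = 18: RHS = 11, y in [7, 12]  -> 2 point(s)
Affine points: 19. Add the point at infinity: total = 20.

#E(F_19) = 20


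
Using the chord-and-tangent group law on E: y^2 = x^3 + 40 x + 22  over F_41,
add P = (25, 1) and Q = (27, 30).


P != Q, so use the chord formula.
s = (y2 - y1) / (x2 - x1) = (29) / (2) mod 41 = 35
x3 = s^2 - x1 - x2 mod 41 = 35^2 - 25 - 27 = 25
y3 = s (x1 - x3) - y1 mod 41 = 35 * (25 - 25) - 1 = 40

P + Q = (25, 40)


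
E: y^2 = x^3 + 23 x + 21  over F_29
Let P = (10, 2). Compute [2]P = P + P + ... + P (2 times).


k = 2 = 10_2 (binary, LSB first: 01)
Double-and-add from P = (10, 2):
  bit 0 = 0: acc unchanged = O
  bit 1 = 1: acc = O + (10, 27) = (10, 27)

2P = (10, 27)


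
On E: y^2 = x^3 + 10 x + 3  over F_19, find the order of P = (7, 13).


Compute successive multiples of P until we hit O:
  1P = (7, 13)
  2P = (9, 10)
  3P = (10, 1)
  4P = (18, 12)
  5P = (5, 11)
  6P = (8, 5)
  7P = (11, 0)
  8P = (8, 14)
  ... (continuing to 14P)
  14P = O

ord(P) = 14


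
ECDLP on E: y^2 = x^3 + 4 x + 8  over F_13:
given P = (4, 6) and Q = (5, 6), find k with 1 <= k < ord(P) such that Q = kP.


Enumerate multiples of P until we hit Q = (5, 6):
  1P = (4, 6)
  2P = (5, 7)
  3P = (5, 6)
Match found at i = 3.

k = 3


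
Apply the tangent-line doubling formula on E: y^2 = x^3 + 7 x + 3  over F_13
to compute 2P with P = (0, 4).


Doubling: s = (3 x1^2 + a) / (2 y1)
s = (3*0^2 + 7) / (2*4) mod 13 = 9
x3 = s^2 - 2 x1 mod 13 = 9^2 - 2*0 = 3
y3 = s (x1 - x3) - y1 mod 13 = 9 * (0 - 3) - 4 = 8

2P = (3, 8)


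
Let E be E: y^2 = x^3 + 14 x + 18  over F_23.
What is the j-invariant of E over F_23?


Delta = -16(4 a^3 + 27 b^2) mod 23 = 22
-1728 * (4 a)^3 = -1728 * (4*14)^3 mod 23 = 13
j = 13 * 22^(-1) mod 23 = 10

j = 10 (mod 23)


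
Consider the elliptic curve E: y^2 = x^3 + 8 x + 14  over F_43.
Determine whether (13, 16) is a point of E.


Check whether y^2 = x^3 + 8 x + 14 (mod 43) for (x, y) = (13, 16).
LHS: y^2 = 16^2 mod 43 = 41
RHS: x^3 + 8 x + 14 = 13^3 + 8*13 + 14 mod 43 = 36
LHS != RHS

No, not on the curve


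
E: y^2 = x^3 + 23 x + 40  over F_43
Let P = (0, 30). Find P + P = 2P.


Doubling: s = (3 x1^2 + a) / (2 y1)
s = (3*0^2 + 23) / (2*30) mod 43 = 14
x3 = s^2 - 2 x1 mod 43 = 14^2 - 2*0 = 24
y3 = s (x1 - x3) - y1 mod 43 = 14 * (0 - 24) - 30 = 21

2P = (24, 21)


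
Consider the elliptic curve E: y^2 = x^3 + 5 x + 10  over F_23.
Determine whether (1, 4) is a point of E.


Check whether y^2 = x^3 + 5 x + 10 (mod 23) for (x, y) = (1, 4).
LHS: y^2 = 4^2 mod 23 = 16
RHS: x^3 + 5 x + 10 = 1^3 + 5*1 + 10 mod 23 = 16
LHS = RHS

Yes, on the curve


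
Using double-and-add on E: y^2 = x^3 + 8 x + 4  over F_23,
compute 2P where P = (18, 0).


k = 2 = 10_2 (binary, LSB first: 01)
Double-and-add from P = (18, 0):
  bit 0 = 0: acc unchanged = O
  bit 1 = 1: acc = O + O = O

2P = O


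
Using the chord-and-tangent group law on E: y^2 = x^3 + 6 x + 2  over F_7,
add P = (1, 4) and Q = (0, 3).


P != Q, so use the chord formula.
s = (y2 - y1) / (x2 - x1) = (6) / (6) mod 7 = 1
x3 = s^2 - x1 - x2 mod 7 = 1^2 - 1 - 0 = 0
y3 = s (x1 - x3) - y1 mod 7 = 1 * (1 - 0) - 4 = 4

P + Q = (0, 4)


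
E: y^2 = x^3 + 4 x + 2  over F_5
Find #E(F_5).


For each x in F_5, count y with y^2 = x^3 + 4 x + 2 mod 5:
  x = 3: RHS = 1, y in [1, 4]  -> 2 point(s)
Affine points: 2. Add the point at infinity: total = 3.

#E(F_5) = 3


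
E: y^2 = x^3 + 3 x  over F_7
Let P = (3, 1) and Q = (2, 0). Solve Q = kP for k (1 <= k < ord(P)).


Enumerate multiples of P until we hit Q = (2, 0):
  1P = (3, 1)
  2P = (2, 0)
Match found at i = 2.

k = 2


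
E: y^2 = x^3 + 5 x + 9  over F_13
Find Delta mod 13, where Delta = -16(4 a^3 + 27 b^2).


4 a^3 + 27 b^2 = 4*5^3 + 27*9^2 = 500 + 2187 = 2687
Delta = -16 * (2687) = -42992
Delta mod 13 = 12

Delta = 12 (mod 13)


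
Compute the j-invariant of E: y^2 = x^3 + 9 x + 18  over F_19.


Delta = -16(4 a^3 + 27 b^2) mod 19 = 13
-1728 * (4 a)^3 = -1728 * (4*9)^3 mod 19 = 11
j = 11 * 13^(-1) mod 19 = 14

j = 14 (mod 19)


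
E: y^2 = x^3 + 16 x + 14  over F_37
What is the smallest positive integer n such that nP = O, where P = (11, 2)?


Compute successive multiples of P until we hit O:
  1P = (11, 2)
  2P = (27, 36)
  3P = (33, 16)
  4P = (9, 6)
  5P = (21, 18)
  6P = (12, 26)
  7P = (35, 14)
  8P = (19, 31)
  ... (continuing to 40P)
  40P = O

ord(P) = 40


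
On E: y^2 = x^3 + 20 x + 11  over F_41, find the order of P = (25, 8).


Compute successive multiples of P until we hit O:
  1P = (25, 8)
  2P = (36, 14)
  3P = (3, 4)
  4P = (11, 2)
  5P = (1, 14)
  6P = (33, 35)
  7P = (4, 27)
  8P = (21, 4)
  ... (continuing to 52P)
  52P = O

ord(P) = 52


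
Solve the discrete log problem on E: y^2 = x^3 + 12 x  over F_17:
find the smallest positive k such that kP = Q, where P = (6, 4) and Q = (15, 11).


Enumerate multiples of P until we hit Q = (15, 11):
  1P = (6, 4)
  2P = (9, 2)
  3P = (10, 10)
  4P = (16, 15)
  5P = (11, 16)
  6P = (1, 8)
  7P = (12, 11)
  8P = (15, 11)
Match found at i = 8.

k = 8


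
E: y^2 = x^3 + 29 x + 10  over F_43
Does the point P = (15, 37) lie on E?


Check whether y^2 = x^3 + 29 x + 10 (mod 43) for (x, y) = (15, 37).
LHS: y^2 = 37^2 mod 43 = 36
RHS: x^3 + 29 x + 10 = 15^3 + 29*15 + 10 mod 43 = 36
LHS = RHS

Yes, on the curve


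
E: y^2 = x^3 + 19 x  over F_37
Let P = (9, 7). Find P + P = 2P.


Doubling: s = (3 x1^2 + a) / (2 y1)
s = (3*9^2 + 19) / (2*7) mod 37 = 24
x3 = s^2 - 2 x1 mod 37 = 24^2 - 2*9 = 3
y3 = s (x1 - x3) - y1 mod 37 = 24 * (9 - 3) - 7 = 26

2P = (3, 26)


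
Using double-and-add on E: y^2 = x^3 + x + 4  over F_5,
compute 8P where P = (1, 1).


k = 8 = 1000_2 (binary, LSB first: 0001)
Double-and-add from P = (1, 1):
  bit 0 = 0: acc unchanged = O
  bit 1 = 0: acc unchanged = O
  bit 2 = 0: acc unchanged = O
  bit 3 = 1: acc = O + (1, 4) = (1, 4)

8P = (1, 4)


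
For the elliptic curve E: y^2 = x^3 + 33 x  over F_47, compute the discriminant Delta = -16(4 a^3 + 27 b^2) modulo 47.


4 a^3 + 27 b^2 = 4*33^3 + 27*0^2 = 143748 + 0 = 143748
Delta = -16 * (143748) = -2299968
Delta mod 47 = 24

Delta = 24 (mod 47)


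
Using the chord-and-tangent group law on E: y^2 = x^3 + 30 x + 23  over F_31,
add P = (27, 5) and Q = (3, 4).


P != Q, so use the chord formula.
s = (y2 - y1) / (x2 - x1) = (30) / (7) mod 31 = 22
x3 = s^2 - x1 - x2 mod 31 = 22^2 - 27 - 3 = 20
y3 = s (x1 - x3) - y1 mod 31 = 22 * (27 - 20) - 5 = 25

P + Q = (20, 25)


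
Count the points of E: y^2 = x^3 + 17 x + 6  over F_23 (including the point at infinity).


For each x in F_23, count y with y^2 = x^3 + 17 x + 6 mod 23:
  x = 0: RHS = 6, y in [11, 12]  -> 2 point(s)
  x = 1: RHS = 1, y in [1, 22]  -> 2 point(s)
  x = 2: RHS = 2, y in [5, 18]  -> 2 point(s)
  x = 4: RHS = 0, y in [0]  -> 1 point(s)
  x = 5: RHS = 9, y in [3, 20]  -> 2 point(s)
  x = 6: RHS = 2, y in [5, 18]  -> 2 point(s)
  x = 7: RHS = 8, y in [10, 13]  -> 2 point(s)
  x = 10: RHS = 3, y in [7, 16]  -> 2 point(s)
  x = 11: RHS = 6, y in [11, 12]  -> 2 point(s)
  x = 12: RHS = 6, y in [11, 12]  -> 2 point(s)
  x = 13: RHS = 9, y in [3, 20]  -> 2 point(s)
  x = 15: RHS = 2, y in [5, 18]  -> 2 point(s)
  x = 16: RHS = 4, y in [2, 21]  -> 2 point(s)
  x = 18: RHS = 3, y in [7, 16]  -> 2 point(s)
  x = 19: RHS = 12, y in [9, 14]  -> 2 point(s)
Affine points: 29. Add the point at infinity: total = 30.

#E(F_23) = 30


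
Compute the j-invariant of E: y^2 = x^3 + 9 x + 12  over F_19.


Delta = -16(4 a^3 + 27 b^2) mod 19 = 6
-1728 * (4 a)^3 = -1728 * (4*9)^3 mod 19 = 11
j = 11 * 6^(-1) mod 19 = 5

j = 5 (mod 19)


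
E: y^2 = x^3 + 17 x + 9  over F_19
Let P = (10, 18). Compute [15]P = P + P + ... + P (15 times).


k = 15 = 1111_2 (binary, LSB first: 1111)
Double-and-add from P = (10, 18):
  bit 0 = 1: acc = O + (10, 18) = (10, 18)
  bit 1 = 1: acc = (10, 18) + (8, 7) = (17, 10)
  bit 2 = 1: acc = (17, 10) + (3, 12) = (6, 2)
  bit 3 = 1: acc = (6, 2) + (0, 3) = (3, 7)

15P = (3, 7)


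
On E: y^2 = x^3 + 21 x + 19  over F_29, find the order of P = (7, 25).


Compute successive multiples of P until we hit O:
  1P = (7, 25)
  2P = (21, 8)
  3P = (26, 25)
  4P = (25, 4)
  5P = (4, 15)
  6P = (13, 13)
  7P = (13, 16)
  8P = (4, 14)
  ... (continuing to 13P)
  13P = O

ord(P) = 13


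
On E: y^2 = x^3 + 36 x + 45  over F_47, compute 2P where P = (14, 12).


Doubling: s = (3 x1^2 + a) / (2 y1)
s = (3*14^2 + 36) / (2*12) mod 47 = 26
x3 = s^2 - 2 x1 mod 47 = 26^2 - 2*14 = 37
y3 = s (x1 - x3) - y1 mod 47 = 26 * (14 - 37) - 12 = 1

2P = (37, 1)


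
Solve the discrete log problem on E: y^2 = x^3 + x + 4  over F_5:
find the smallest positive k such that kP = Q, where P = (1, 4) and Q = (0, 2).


Enumerate multiples of P until we hit Q = (0, 2):
  1P = (1, 4)
  2P = (2, 3)
  3P = (3, 3)
  4P = (0, 3)
  5P = (0, 2)
Match found at i = 5.

k = 5


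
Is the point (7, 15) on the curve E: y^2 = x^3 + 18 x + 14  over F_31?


Check whether y^2 = x^3 + 18 x + 14 (mod 31) for (x, y) = (7, 15).
LHS: y^2 = 15^2 mod 31 = 8
RHS: x^3 + 18 x + 14 = 7^3 + 18*7 + 14 mod 31 = 18
LHS != RHS

No, not on the curve


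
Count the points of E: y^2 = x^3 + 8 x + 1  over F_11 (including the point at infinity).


For each x in F_11, count y with y^2 = x^3 + 8 x + 1 mod 11:
  x = 0: RHS = 1, y in [1, 10]  -> 2 point(s)
  x = 2: RHS = 3, y in [5, 6]  -> 2 point(s)
  x = 4: RHS = 9, y in [3, 8]  -> 2 point(s)
  x = 5: RHS = 1, y in [1, 10]  -> 2 point(s)
  x = 6: RHS = 1, y in [1, 10]  -> 2 point(s)
  x = 7: RHS = 4, y in [2, 9]  -> 2 point(s)
  x = 8: RHS = 5, y in [4, 7]  -> 2 point(s)
  x = 10: RHS = 3, y in [5, 6]  -> 2 point(s)
Affine points: 16. Add the point at infinity: total = 17.

#E(F_11) = 17


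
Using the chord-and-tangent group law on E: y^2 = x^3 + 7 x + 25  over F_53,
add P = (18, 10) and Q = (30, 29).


P != Q, so use the chord formula.
s = (y2 - y1) / (x2 - x1) = (19) / (12) mod 53 = 6
x3 = s^2 - x1 - x2 mod 53 = 6^2 - 18 - 30 = 41
y3 = s (x1 - x3) - y1 mod 53 = 6 * (18 - 41) - 10 = 11

P + Q = (41, 11)


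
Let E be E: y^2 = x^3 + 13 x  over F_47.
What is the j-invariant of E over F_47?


Delta = -16(4 a^3 + 27 b^2) mod 47 = 16
-1728 * (4 a)^3 = -1728 * (4*13)^3 mod 47 = 12
j = 12 * 16^(-1) mod 47 = 36

j = 36 (mod 47)


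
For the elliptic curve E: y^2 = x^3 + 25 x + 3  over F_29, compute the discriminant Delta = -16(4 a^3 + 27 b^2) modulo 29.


4 a^3 + 27 b^2 = 4*25^3 + 27*3^2 = 62500 + 243 = 62743
Delta = -16 * (62743) = -1003888
Delta mod 29 = 5

Delta = 5 (mod 29)


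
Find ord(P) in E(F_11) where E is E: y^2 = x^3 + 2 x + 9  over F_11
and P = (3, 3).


Compute successive multiples of P until we hit O:
  1P = (3, 3)
  2P = (3, 8)
  3P = O

ord(P) = 3


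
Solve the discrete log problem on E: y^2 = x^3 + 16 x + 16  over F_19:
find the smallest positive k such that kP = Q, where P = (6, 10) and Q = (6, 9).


Enumerate multiples of P until we hit Q = (6, 9):
  1P = (6, 10)
  2P = (12, 6)
  3P = (12, 13)
  4P = (6, 9)
Match found at i = 4.

k = 4


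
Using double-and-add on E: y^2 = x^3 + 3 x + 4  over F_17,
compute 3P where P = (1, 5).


k = 3 = 11_2 (binary, LSB first: 11)
Double-and-add from P = (1, 5):
  bit 0 = 1: acc = O + (1, 5) = (1, 5)
  bit 1 = 1: acc = (1, 5) + (14, 11) = (0, 2)

3P = (0, 2)


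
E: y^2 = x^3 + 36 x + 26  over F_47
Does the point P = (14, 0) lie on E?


Check whether y^2 = x^3 + 36 x + 26 (mod 47) for (x, y) = (14, 0).
LHS: y^2 = 0^2 mod 47 = 0
RHS: x^3 + 36 x + 26 = 14^3 + 36*14 + 26 mod 47 = 31
LHS != RHS

No, not on the curve


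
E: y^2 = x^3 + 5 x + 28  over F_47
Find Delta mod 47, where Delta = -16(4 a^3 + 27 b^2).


4 a^3 + 27 b^2 = 4*5^3 + 27*28^2 = 500 + 21168 = 21668
Delta = -16 * (21668) = -346688
Delta mod 47 = 31

Delta = 31 (mod 47)


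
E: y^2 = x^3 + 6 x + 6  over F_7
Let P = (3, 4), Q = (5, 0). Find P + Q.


P != Q, so use the chord formula.
s = (y2 - y1) / (x2 - x1) = (3) / (2) mod 7 = 5
x3 = s^2 - x1 - x2 mod 7 = 5^2 - 3 - 5 = 3
y3 = s (x1 - x3) - y1 mod 7 = 5 * (3 - 3) - 4 = 3

P + Q = (3, 3)


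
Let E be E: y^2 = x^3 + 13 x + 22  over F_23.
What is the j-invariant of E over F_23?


Delta = -16(4 a^3 + 27 b^2) mod 23 = 19
-1728 * (4 a)^3 = -1728 * (4*13)^3 mod 23 = 19
j = 19 * 19^(-1) mod 23 = 1

j = 1 (mod 23)


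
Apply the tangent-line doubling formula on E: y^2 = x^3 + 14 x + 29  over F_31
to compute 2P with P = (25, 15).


Doubling: s = (3 x1^2 + a) / (2 y1)
s = (3*25^2 + 14) / (2*15) mod 31 = 2
x3 = s^2 - 2 x1 mod 31 = 2^2 - 2*25 = 16
y3 = s (x1 - x3) - y1 mod 31 = 2 * (25 - 16) - 15 = 3

2P = (16, 3)


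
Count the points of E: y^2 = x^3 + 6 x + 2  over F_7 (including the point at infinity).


For each x in F_7, count y with y^2 = x^3 + 6 x + 2 mod 7:
  x = 0: RHS = 2, y in [3, 4]  -> 2 point(s)
  x = 1: RHS = 2, y in [3, 4]  -> 2 point(s)
  x = 2: RHS = 1, y in [1, 6]  -> 2 point(s)
  x = 6: RHS = 2, y in [3, 4]  -> 2 point(s)
Affine points: 8. Add the point at infinity: total = 9.

#E(F_7) = 9


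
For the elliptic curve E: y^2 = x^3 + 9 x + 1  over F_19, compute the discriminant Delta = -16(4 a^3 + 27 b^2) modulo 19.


4 a^3 + 27 b^2 = 4*9^3 + 27*1^2 = 2916 + 27 = 2943
Delta = -16 * (2943) = -47088
Delta mod 19 = 13

Delta = 13 (mod 19)


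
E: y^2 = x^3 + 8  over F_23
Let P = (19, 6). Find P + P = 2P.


Doubling: s = (3 x1^2 + a) / (2 y1)
s = (3*19^2 + 0) / (2*6) mod 23 = 4
x3 = s^2 - 2 x1 mod 23 = 4^2 - 2*19 = 1
y3 = s (x1 - x3) - y1 mod 23 = 4 * (19 - 1) - 6 = 20

2P = (1, 20)


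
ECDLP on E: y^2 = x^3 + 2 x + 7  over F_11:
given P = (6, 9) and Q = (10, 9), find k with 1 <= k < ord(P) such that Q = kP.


Enumerate multiples of P until we hit Q = (10, 9):
  1P = (6, 9)
  2P = (10, 2)
  3P = (7, 1)
  4P = (7, 10)
  5P = (10, 9)
Match found at i = 5.

k = 5


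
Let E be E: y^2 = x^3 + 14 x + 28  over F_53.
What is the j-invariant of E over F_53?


Delta = -16(4 a^3 + 27 b^2) mod 53 = 8
-1728 * (4 a)^3 = -1728 * (4*14)^3 mod 53 = 37
j = 37 * 8^(-1) mod 53 = 51

j = 51 (mod 53)


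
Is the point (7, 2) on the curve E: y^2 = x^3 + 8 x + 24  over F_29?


Check whether y^2 = x^3 + 8 x + 24 (mod 29) for (x, y) = (7, 2).
LHS: y^2 = 2^2 mod 29 = 4
RHS: x^3 + 8 x + 24 = 7^3 + 8*7 + 24 mod 29 = 17
LHS != RHS

No, not on the curve


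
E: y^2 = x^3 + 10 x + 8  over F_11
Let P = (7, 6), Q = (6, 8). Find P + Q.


P != Q, so use the chord formula.
s = (y2 - y1) / (x2 - x1) = (2) / (10) mod 11 = 9
x3 = s^2 - x1 - x2 mod 11 = 9^2 - 7 - 6 = 2
y3 = s (x1 - x3) - y1 mod 11 = 9 * (7 - 2) - 6 = 6

P + Q = (2, 6)


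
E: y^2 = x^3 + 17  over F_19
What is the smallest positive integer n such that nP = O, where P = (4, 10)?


Compute successive multiples of P until we hit O:
  1P = (4, 10)
  2P = (16, 3)
  3P = (0, 13)
  4P = (12, 15)
  5P = (12, 4)
  6P = (0, 6)
  7P = (16, 16)
  8P = (4, 9)
  ... (continuing to 9P)
  9P = O

ord(P) = 9


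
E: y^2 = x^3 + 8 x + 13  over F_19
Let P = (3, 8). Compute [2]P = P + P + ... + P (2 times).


k = 2 = 10_2 (binary, LSB first: 01)
Double-and-add from P = (3, 8):
  bit 0 = 0: acc unchanged = O
  bit 1 = 1: acc = O + (14, 0) = (14, 0)

2P = (14, 0)


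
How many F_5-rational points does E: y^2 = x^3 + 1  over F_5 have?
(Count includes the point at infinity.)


For each x in F_5, count y with y^2 = x^3 + 0 x + 1 mod 5:
  x = 0: RHS = 1, y in [1, 4]  -> 2 point(s)
  x = 2: RHS = 4, y in [2, 3]  -> 2 point(s)
  x = 4: RHS = 0, y in [0]  -> 1 point(s)
Affine points: 5. Add the point at infinity: total = 6.

#E(F_5) = 6


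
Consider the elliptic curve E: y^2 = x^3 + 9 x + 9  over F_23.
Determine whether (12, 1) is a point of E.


Check whether y^2 = x^3 + 9 x + 9 (mod 23) for (x, y) = (12, 1).
LHS: y^2 = 1^2 mod 23 = 1
RHS: x^3 + 9 x + 9 = 12^3 + 9*12 + 9 mod 23 = 5
LHS != RHS

No, not on the curve


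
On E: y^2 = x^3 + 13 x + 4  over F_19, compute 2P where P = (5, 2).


Doubling: s = (3 x1^2 + a) / (2 y1)
s = (3*5^2 + 13) / (2*2) mod 19 = 3
x3 = s^2 - 2 x1 mod 19 = 3^2 - 2*5 = 18
y3 = s (x1 - x3) - y1 mod 19 = 3 * (5 - 18) - 2 = 16

2P = (18, 16)


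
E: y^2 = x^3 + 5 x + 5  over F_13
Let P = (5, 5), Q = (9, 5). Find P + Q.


P != Q, so use the chord formula.
s = (y2 - y1) / (x2 - x1) = (0) / (4) mod 13 = 0
x3 = s^2 - x1 - x2 mod 13 = 0^2 - 5 - 9 = 12
y3 = s (x1 - x3) - y1 mod 13 = 0 * (5 - 12) - 5 = 8

P + Q = (12, 8)


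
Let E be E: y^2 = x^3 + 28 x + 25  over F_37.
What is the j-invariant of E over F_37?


Delta = -16(4 a^3 + 27 b^2) mod 37 = 25
-1728 * (4 a)^3 = -1728 * (4*28)^3 mod 37 = 11
j = 11 * 25^(-1) mod 37 = 33

j = 33 (mod 37)


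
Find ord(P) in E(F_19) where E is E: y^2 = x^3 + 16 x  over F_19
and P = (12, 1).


Compute successive multiples of P until we hit O:
  1P = (12, 1)
  2P = (11, 14)
  3P = (13, 12)
  4P = (1, 6)
  5P = (15, 9)
  6P = (16, 1)
  7P = (10, 18)
  8P = (17, 13)
  ... (continuing to 20P)
  20P = O

ord(P) = 20


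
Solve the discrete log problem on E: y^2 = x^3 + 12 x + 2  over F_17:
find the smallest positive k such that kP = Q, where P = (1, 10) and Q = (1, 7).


Enumerate multiples of P until we hit Q = (1, 7):
  1P = (1, 10)
  2P = (6, 16)
  3P = (6, 1)
  4P = (1, 7)
Match found at i = 4.

k = 4


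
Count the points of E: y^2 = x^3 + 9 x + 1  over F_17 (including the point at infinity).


For each x in F_17, count y with y^2 = x^3 + 9 x + 1 mod 17:
  x = 0: RHS = 1, y in [1, 16]  -> 2 point(s)
  x = 3: RHS = 4, y in [2, 15]  -> 2 point(s)
  x = 4: RHS = 16, y in [4, 13]  -> 2 point(s)
  x = 5: RHS = 1, y in [1, 16]  -> 2 point(s)
  x = 6: RHS = 16, y in [4, 13]  -> 2 point(s)
  x = 7: RHS = 16, y in [4, 13]  -> 2 point(s)
  x = 12: RHS = 1, y in [1, 16]  -> 2 point(s)
  x = 14: RHS = 15, y in [7, 10]  -> 2 point(s)
  x = 15: RHS = 9, y in [3, 14]  -> 2 point(s)
  x = 16: RHS = 8, y in [5, 12]  -> 2 point(s)
Affine points: 20. Add the point at infinity: total = 21.

#E(F_17) = 21


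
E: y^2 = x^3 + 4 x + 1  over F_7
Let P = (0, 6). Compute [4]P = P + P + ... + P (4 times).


k = 4 = 100_2 (binary, LSB first: 001)
Double-and-add from P = (0, 6):
  bit 0 = 0: acc unchanged = O
  bit 1 = 0: acc unchanged = O
  bit 2 = 1: acc = O + (0, 1) = (0, 1)

4P = (0, 1)


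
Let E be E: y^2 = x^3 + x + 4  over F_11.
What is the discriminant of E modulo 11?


4 a^3 + 27 b^2 = 4*1^3 + 27*4^2 = 4 + 432 = 436
Delta = -16 * (436) = -6976
Delta mod 11 = 9

Delta = 9 (mod 11)


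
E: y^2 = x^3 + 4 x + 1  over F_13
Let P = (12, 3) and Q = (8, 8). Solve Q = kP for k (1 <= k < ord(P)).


Enumerate multiples of P until we hit Q = (8, 8):
  1P = (12, 3)
  2P = (3, 1)
  3P = (8, 8)
Match found at i = 3.

k = 3


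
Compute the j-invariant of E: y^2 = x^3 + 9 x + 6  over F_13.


Delta = -16(4 a^3 + 27 b^2) mod 13 = 10
-1728 * (4 a)^3 = -1728 * (4*9)^3 mod 13 = 12
j = 12 * 10^(-1) mod 13 = 9

j = 9 (mod 13)


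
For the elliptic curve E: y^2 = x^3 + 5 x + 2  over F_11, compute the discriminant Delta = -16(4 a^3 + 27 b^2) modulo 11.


4 a^3 + 27 b^2 = 4*5^3 + 27*2^2 = 500 + 108 = 608
Delta = -16 * (608) = -9728
Delta mod 11 = 7

Delta = 7 (mod 11)


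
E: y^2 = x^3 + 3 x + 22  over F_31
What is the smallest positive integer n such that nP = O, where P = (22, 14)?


Compute successive multiples of P until we hit O:
  1P = (22, 14)
  2P = (15, 1)
  3P = (12, 9)
  4P = (5, 10)
  5P = (18, 7)
  6P = (27, 16)
  7P = (2, 25)
  8P = (8, 0)
  ... (continuing to 16P)
  16P = O

ord(P) = 16


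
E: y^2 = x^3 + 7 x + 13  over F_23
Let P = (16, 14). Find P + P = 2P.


Doubling: s = (3 x1^2 + a) / (2 y1)
s = (3*16^2 + 7) / (2*14) mod 23 = 17
x3 = s^2 - 2 x1 mod 23 = 17^2 - 2*16 = 4
y3 = s (x1 - x3) - y1 mod 23 = 17 * (16 - 4) - 14 = 6

2P = (4, 6)


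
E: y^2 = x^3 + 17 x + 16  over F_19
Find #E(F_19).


For each x in F_19, count y with y^2 = x^3 + 17 x + 16 mod 19:
  x = 0: RHS = 16, y in [4, 15]  -> 2 point(s)
  x = 2: RHS = 1, y in [1, 18]  -> 2 point(s)
  x = 5: RHS = 17, y in [6, 13]  -> 2 point(s)
  x = 6: RHS = 11, y in [7, 12]  -> 2 point(s)
  x = 9: RHS = 5, y in [9, 10]  -> 2 point(s)
  x = 15: RHS = 17, y in [6, 13]  -> 2 point(s)
  x = 18: RHS = 17, y in [6, 13]  -> 2 point(s)
Affine points: 14. Add the point at infinity: total = 15.

#E(F_19) = 15


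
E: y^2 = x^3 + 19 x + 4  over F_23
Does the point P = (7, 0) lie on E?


Check whether y^2 = x^3 + 19 x + 4 (mod 23) for (x, y) = (7, 0).
LHS: y^2 = 0^2 mod 23 = 0
RHS: x^3 + 19 x + 4 = 7^3 + 19*7 + 4 mod 23 = 20
LHS != RHS

No, not on the curve


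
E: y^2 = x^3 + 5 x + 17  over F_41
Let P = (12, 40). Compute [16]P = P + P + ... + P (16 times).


k = 16 = 10000_2 (binary, LSB first: 00001)
Double-and-add from P = (12, 40):
  bit 0 = 0: acc unchanged = O
  bit 1 = 0: acc unchanged = O
  bit 2 = 0: acc unchanged = O
  bit 3 = 0: acc unchanged = O
  bit 4 = 1: acc = O + (10, 1) = (10, 1)

16P = (10, 1)


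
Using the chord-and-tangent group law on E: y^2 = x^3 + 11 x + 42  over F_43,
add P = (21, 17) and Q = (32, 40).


P != Q, so use the chord formula.
s = (y2 - y1) / (x2 - x1) = (23) / (11) mod 43 = 6
x3 = s^2 - x1 - x2 mod 43 = 6^2 - 21 - 32 = 26
y3 = s (x1 - x3) - y1 mod 43 = 6 * (21 - 26) - 17 = 39

P + Q = (26, 39)


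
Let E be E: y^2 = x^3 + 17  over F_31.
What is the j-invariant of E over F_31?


Delta = -16(4 a^3 + 27 b^2) mod 31 = 20
-1728 * (4 a)^3 = -1728 * (4*0)^3 mod 31 = 0
j = 0 * 20^(-1) mod 31 = 0

j = 0 (mod 31)


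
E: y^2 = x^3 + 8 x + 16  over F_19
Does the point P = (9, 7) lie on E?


Check whether y^2 = x^3 + 8 x + 16 (mod 19) for (x, y) = (9, 7).
LHS: y^2 = 7^2 mod 19 = 11
RHS: x^3 + 8 x + 16 = 9^3 + 8*9 + 16 mod 19 = 0
LHS != RHS

No, not on the curve


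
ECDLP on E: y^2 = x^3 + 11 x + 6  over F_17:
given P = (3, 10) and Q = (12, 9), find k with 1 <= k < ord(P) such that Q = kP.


Enumerate multiples of P until we hit Q = (12, 9):
  1P = (3, 10)
  2P = (9, 16)
  3P = (6, 4)
  4P = (12, 8)
  5P = (1, 16)
  6P = (5, 13)
  7P = (7, 1)
  8P = (11, 8)
  9P = (2, 11)
  10P = (13, 0)
  11P = (2, 6)
  12P = (11, 9)
  13P = (7, 16)
  14P = (5, 4)
  15P = (1, 1)
  16P = (12, 9)
Match found at i = 16.

k = 16


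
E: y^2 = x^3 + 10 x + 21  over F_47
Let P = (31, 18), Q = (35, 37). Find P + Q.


P != Q, so use the chord formula.
s = (y2 - y1) / (x2 - x1) = (19) / (4) mod 47 = 40
x3 = s^2 - x1 - x2 mod 47 = 40^2 - 31 - 35 = 30
y3 = s (x1 - x3) - y1 mod 47 = 40 * (31 - 30) - 18 = 22

P + Q = (30, 22)


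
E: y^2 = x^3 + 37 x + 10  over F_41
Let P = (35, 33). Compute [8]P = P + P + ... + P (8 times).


k = 8 = 1000_2 (binary, LSB first: 0001)
Double-and-add from P = (35, 33):
  bit 0 = 0: acc unchanged = O
  bit 1 = 0: acc unchanged = O
  bit 2 = 0: acc unchanged = O
  bit 3 = 1: acc = O + (26, 37) = (26, 37)

8P = (26, 37)


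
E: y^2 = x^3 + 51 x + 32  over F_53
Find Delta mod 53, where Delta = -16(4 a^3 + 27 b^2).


4 a^3 + 27 b^2 = 4*51^3 + 27*32^2 = 530604 + 27648 = 558252
Delta = -16 * (558252) = -8932032
Delta mod 53 = 5

Delta = 5 (mod 53)


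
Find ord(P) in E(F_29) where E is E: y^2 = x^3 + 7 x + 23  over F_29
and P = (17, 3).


Compute successive multiples of P until we hit O:
  1P = (17, 3)
  2P = (18, 6)
  3P = (3, 10)
  4P = (2, 4)
  5P = (14, 20)
  6P = (14, 9)
  7P = (2, 25)
  8P = (3, 19)
  ... (continuing to 11P)
  11P = O

ord(P) = 11


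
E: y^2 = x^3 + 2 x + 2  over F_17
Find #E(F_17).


For each x in F_17, count y with y^2 = x^3 + 2 x + 2 mod 17:
  x = 0: RHS = 2, y in [6, 11]  -> 2 point(s)
  x = 3: RHS = 1, y in [1, 16]  -> 2 point(s)
  x = 5: RHS = 1, y in [1, 16]  -> 2 point(s)
  x = 6: RHS = 9, y in [3, 14]  -> 2 point(s)
  x = 7: RHS = 2, y in [6, 11]  -> 2 point(s)
  x = 9: RHS = 1, y in [1, 16]  -> 2 point(s)
  x = 10: RHS = 2, y in [6, 11]  -> 2 point(s)
  x = 13: RHS = 15, y in [7, 10]  -> 2 point(s)
  x = 16: RHS = 16, y in [4, 13]  -> 2 point(s)
Affine points: 18. Add the point at infinity: total = 19.

#E(F_17) = 19


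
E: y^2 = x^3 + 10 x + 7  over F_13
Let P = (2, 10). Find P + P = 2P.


Doubling: s = (3 x1^2 + a) / (2 y1)
s = (3*2^2 + 10) / (2*10) mod 13 = 5
x3 = s^2 - 2 x1 mod 13 = 5^2 - 2*2 = 8
y3 = s (x1 - x3) - y1 mod 13 = 5 * (2 - 8) - 10 = 12

2P = (8, 12)


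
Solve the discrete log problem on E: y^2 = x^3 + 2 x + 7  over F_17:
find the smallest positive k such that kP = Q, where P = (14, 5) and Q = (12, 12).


Enumerate multiples of P until we hit Q = (12, 12):
  1P = (14, 5)
  2P = (2, 6)
  3P = (16, 15)
  4P = (12, 5)
  5P = (8, 12)
  6P = (11, 0)
  7P = (8, 5)
  8P = (12, 12)
Match found at i = 8.

k = 8


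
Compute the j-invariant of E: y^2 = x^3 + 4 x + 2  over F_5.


Delta = -16(4 a^3 + 27 b^2) mod 5 = 1
-1728 * (4 a)^3 = -1728 * (4*4)^3 mod 5 = 2
j = 2 * 1^(-1) mod 5 = 2

j = 2 (mod 5)


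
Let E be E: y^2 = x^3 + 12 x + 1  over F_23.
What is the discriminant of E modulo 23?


4 a^3 + 27 b^2 = 4*12^3 + 27*1^2 = 6912 + 27 = 6939
Delta = -16 * (6939) = -111024
Delta mod 23 = 20

Delta = 20 (mod 23)


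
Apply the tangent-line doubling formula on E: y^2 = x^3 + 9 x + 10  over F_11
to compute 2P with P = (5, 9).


Doubling: s = (3 x1^2 + a) / (2 y1)
s = (3*5^2 + 9) / (2*9) mod 11 = 1
x3 = s^2 - 2 x1 mod 11 = 1^2 - 2*5 = 2
y3 = s (x1 - x3) - y1 mod 11 = 1 * (5 - 2) - 9 = 5

2P = (2, 5)


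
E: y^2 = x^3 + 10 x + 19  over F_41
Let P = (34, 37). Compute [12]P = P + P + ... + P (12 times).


k = 12 = 1100_2 (binary, LSB first: 0011)
Double-and-add from P = (34, 37):
  bit 0 = 0: acc unchanged = O
  bit 1 = 0: acc unchanged = O
  bit 2 = 1: acc = O + (14, 22) = (14, 22)
  bit 3 = 1: acc = (14, 22) + (36, 7) = (9, 10)

12P = (9, 10)


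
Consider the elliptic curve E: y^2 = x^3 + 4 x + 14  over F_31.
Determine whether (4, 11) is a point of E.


Check whether y^2 = x^3 + 4 x + 14 (mod 31) for (x, y) = (4, 11).
LHS: y^2 = 11^2 mod 31 = 28
RHS: x^3 + 4 x + 14 = 4^3 + 4*4 + 14 mod 31 = 1
LHS != RHS

No, not on the curve


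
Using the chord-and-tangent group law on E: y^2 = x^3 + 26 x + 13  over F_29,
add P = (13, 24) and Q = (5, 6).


P != Q, so use the chord formula.
s = (y2 - y1) / (x2 - x1) = (11) / (21) mod 29 = 24
x3 = s^2 - x1 - x2 mod 29 = 24^2 - 13 - 5 = 7
y3 = s (x1 - x3) - y1 mod 29 = 24 * (13 - 7) - 24 = 4

P + Q = (7, 4)
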